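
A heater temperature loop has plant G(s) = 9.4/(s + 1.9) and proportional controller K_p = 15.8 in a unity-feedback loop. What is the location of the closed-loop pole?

s = -150.4

Closed-loop transfer function: T(s) = K_p·G(s)/(1 + K_p·G(s)) = 148.5/(s + 1.9 + 148.5) = 148.5/(s + 150.4).
The closed-loop pole is at s = −150.4.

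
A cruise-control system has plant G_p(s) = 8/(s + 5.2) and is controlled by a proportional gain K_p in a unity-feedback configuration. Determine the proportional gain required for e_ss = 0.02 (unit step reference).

K_p = 31.9

The loop is type 0, so e_ss(step) = 1/(1 + K_pos) with K_pos = K_p·G_p(0).
G_p(0) = 1.538. Require 1/(1 + K_p·1.538) = 0.02, so 1 + 1.538·K_p = 50.
K_p = (50 − 1)/1.538 = 31.9.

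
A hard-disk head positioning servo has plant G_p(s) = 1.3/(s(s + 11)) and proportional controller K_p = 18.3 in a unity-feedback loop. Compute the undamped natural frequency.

1 + K_p·G_p(s) = 0 gives s² + 11s + 23.79 = 0.
So ω_n² = 23.79 ⇒ ω_n = 4.877 rad/s, and ζ = 11/(2ω_n) = 1.13.

ω_n = 4.88 rad/s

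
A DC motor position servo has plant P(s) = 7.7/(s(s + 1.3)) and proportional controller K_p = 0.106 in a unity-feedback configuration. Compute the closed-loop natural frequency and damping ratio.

ω_n = 0.903 rad/s, ζ = 0.719

1 + K_p·P(s) = 0 gives s² + 1.3s + 0.8162 = 0.
So ω_n² = 0.8162 ⇒ ω_n = 0.9034 rad/s, and ζ = 1.3/(2ω_n) = 0.719.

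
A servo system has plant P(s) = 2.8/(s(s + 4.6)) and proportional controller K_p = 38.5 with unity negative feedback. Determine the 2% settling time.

From 1 + K_pP(s) = 0: s² + 4.6s + 107.8 = 0 ⇒ ω_n = 10.38, ζ = 0.2215.
2% settling time T_s ≈ 4/(ζω_n) = 4/2.3 = 1.74 s.

T_s ≈ 1.74 s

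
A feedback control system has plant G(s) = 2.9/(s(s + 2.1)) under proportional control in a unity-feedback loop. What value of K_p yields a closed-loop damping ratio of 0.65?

K_p = 0.9

Closed-loop characteristic equation: s² + 2.1s + K_p·2.9 = 0.
So ω_n = √(2.9K_p) and 2ζω_n = 2.1, giving ζ = 2.1/(2√(2.9K_p)).
Setting ζ = 0.65: √(2.9K_p) = 2.1/(2·0.65) = 1.615, so K_p = 2.609/2.9 = 0.9.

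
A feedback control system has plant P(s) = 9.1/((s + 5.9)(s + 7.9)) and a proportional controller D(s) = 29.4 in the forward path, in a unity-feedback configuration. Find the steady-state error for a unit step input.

The loop is type 0. Static position error constant K_pos = D(0)·P(0) = 29.4·0.1952 = 5.74.
Steady-state error to a unit step: e_ss = 1/(1+K_pos) = 1/6.74 = 0.148.

0.148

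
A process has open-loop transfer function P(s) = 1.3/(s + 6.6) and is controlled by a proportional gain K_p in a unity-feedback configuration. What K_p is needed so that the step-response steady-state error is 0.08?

K_p = 58.4

For a type-0 loop with proportional control, e_ss = 1/(1 + K_p·P(0)).
P(0) = 0.197. Require 1/(1 + K_p·0.197) = 0.08, so 1 + 0.197·K_p = 12.5.
K_p = (12.5 − 1)/0.197 = 58.4.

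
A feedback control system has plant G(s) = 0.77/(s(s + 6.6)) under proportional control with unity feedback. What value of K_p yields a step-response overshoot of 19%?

From %OS = 100·exp(−πζ/√(1−ζ²)) = 19%, ζ = −ln(0.19)/√(π²+ln²(0.19)) = 0.4673.
Characteristic equation s² + 6.6s + 0.77K_p = 0 gives ζ = 6.6/(2√(0.77K_p)).
Setting ζ = 0.4673: √(0.77K_p) = 6.6/(2·0.4673) = 7.061, so K_p = 49.86/0.77 = 64.8.

K_p = 64.8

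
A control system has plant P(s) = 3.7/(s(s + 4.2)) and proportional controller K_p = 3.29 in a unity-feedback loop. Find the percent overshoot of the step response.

Closed-loop characteristic equation: s² + 4.2s + 12.17 = 0, so ω_n = 3.489 rad/s and ζ = 4.2/(2·3.489) = 0.6019.
%OS = 100·exp(−πζ/√(1−ζ²)) = 100·exp(−π·0.6019/√0.6377) = 9.37%.

9.37%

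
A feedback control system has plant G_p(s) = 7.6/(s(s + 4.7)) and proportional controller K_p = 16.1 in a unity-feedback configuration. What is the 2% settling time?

T_s ≈ 1.7 s

Closed-loop characteristic equation: s² + 4.7s + 122.4 = 0, so ω_n = 11.06 rad/s and ζ = 4.7/(2·11.06) = 0.2124.
2% settling time T_s ≈ 4/(ζω_n) = 4/2.35 = 1.7 s.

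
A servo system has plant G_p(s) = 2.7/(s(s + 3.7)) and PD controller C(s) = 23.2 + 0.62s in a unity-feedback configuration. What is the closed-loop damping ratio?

Forward path: (23.2 + 0.62s)·2.7/(s(s+3.7)). The closed-loop characteristic equation is s² + (3.7 + 2.7·0.62)s + 2.7·23.2 = 0.
That is s² + 5.374s + 62.64 = 0, so ω_n = 7.915 rad/s and ζ = 5.374/(2·7.915) = 0.3395.

ζ = 0.34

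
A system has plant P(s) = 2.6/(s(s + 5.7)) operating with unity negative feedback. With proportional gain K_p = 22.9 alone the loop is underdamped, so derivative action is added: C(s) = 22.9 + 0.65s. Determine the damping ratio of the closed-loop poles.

Forward path: (22.9 + 0.65s)·2.6/(s(s+5.7)). The closed-loop characteristic equation is s² + (5.7 + 2.6·0.65)s + 2.6·22.9 = 0.
That is s² + 7.39s + 59.54 = 0, so ω_n = 7.716 rad/s and ζ = 7.39/(2·7.716) = 0.4789.

ζ = 0.479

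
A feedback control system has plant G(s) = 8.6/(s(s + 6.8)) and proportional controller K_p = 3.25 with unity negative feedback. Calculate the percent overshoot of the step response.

From 1 + K_pG(s) = 0: s² + 6.8s + 27.95 = 0 ⇒ ω_n = 5.287, ζ = 0.6431.
%OS = 100·exp(−πζ/√(1−ζ²)) = 100·exp(−π·0.6431/√0.5864) = 7.15%.

7.15%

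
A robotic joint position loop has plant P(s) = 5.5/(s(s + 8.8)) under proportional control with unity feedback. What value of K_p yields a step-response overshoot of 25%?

From %OS = 100·exp(−πζ/√(1−ζ²)) = 25%, ζ = −ln(0.25)/√(π²+ln²(0.25)) = 0.4037.
Characteristic equation s² + 8.8s + 5.5K_p = 0 gives ζ = 8.8/(2√(5.5K_p)).
Setting ζ = 0.4037: √(5.5K_p) = 8.8/(2·0.4037) = 10.9, so K_p = 118.8/5.5 = 21.6.

K_p = 21.6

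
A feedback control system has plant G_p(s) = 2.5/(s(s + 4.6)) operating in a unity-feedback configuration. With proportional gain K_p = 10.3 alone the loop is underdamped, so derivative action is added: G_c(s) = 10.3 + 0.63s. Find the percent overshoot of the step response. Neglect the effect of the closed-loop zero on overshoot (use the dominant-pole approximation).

Forward path: (10.3 + 0.63s)·2.5/(s(s+4.6)). The closed-loop characteristic equation is s² + (4.6 + 2.5·0.63)s + 2.5·10.3 = 0.
That is s² + 6.175s + 25.75 = 0, so ω_n = 5.074 rad/s and ζ = 6.175/(2·5.074) = 0.6084.
%OS = 100·exp(−πζ/√(1−ζ²)) = 8.99%.

8.99%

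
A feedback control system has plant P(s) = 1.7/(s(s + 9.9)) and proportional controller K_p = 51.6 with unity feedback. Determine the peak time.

T_p = 0.395 s

From 1 + K_pP(s) = 0: s² + 9.9s + 87.72 = 0 ⇒ ω_n = 9.366, ζ = 0.5285.
Damped frequency ω_d = ω_n√(1−ζ²) = 7.951 rad/s, so peak time T_p = π/ω_d = 0.395 s.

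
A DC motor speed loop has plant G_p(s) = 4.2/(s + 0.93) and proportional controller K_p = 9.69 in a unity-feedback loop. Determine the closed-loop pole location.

s = -41.63

Closed-loop transfer function: T(s) = K_p·G_p(s)/(1 + K_p·G_p(s)) = 40.7/(s + 0.93 + 40.7) = 40.7/(s + 41.63).
The closed-loop pole is at s = −41.63.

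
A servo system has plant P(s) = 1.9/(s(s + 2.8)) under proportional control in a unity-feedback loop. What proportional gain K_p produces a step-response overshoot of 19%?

From %OS = 100·exp(−πζ/√(1−ζ²)) = 19%, ζ = −ln(0.19)/√(π²+ln²(0.19)) = 0.4673.
Characteristic equation s² + 2.8s + 1.9K_p = 0 gives ζ = 2.8/(2√(1.9K_p)).
Setting ζ = 0.4673: √(1.9K_p) = 2.8/(2·0.4673) = 2.996, so K_p = 8.974/1.9 = 4.72.

K_p = 4.72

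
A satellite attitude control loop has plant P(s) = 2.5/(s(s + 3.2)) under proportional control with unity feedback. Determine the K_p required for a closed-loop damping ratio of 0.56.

K_p = 3.27

Closed-loop characteristic equation: s² + 3.2s + K_p·2.5 = 0.
So ω_n = √(2.5K_p) and 2ζω_n = 3.2, giving ζ = 3.2/(2√(2.5K_p)).
Setting ζ = 0.56: √(2.5K_p) = 3.2/(2·0.56) = 2.857, so K_p = 8.163/2.5 = 3.27.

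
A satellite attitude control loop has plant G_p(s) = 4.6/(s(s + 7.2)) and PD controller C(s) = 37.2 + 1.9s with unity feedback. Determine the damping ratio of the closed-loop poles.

ζ = 0.609

Forward path: (37.2 + 1.9s)·4.6/(s(s+7.2)). The closed-loop characteristic equation is s² + (7.2 + 4.6·1.9)s + 4.6·37.2 = 0.
That is s² + 15.94s + 171.1 = 0, so ω_n = 13.08 rad/s and ζ = 15.94/(2·13.08) = 0.6093.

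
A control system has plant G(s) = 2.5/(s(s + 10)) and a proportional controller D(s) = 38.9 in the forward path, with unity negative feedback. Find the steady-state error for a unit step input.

0

The open loop D(s)G(s) has a pole at the origin (type 1), so the static position error constant is infinite and e_ss = 1/(1+∞) = 0.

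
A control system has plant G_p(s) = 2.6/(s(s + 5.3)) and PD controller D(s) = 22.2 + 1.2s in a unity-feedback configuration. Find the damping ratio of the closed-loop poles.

Forward path: (22.2 + 1.2s)·2.6/(s(s+5.3)). The closed-loop characteristic equation is s² + (5.3 + 2.6·1.2)s + 2.6·22.2 = 0.
That is s² + 8.42s + 57.72 = 0, so ω_n = 7.597 rad/s and ζ = 8.42/(2·7.597) = 0.5541.

ζ = 0.554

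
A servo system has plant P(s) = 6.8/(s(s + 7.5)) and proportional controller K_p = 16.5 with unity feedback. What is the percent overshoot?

Closed-loop characteristic equation: s² + 7.5s + 112.2 = 0, so ω_n = 10.59 rad/s and ζ = 7.5/(2·10.59) = 0.354.
%OS = 100·exp(−πζ/√(1−ζ²)) = 100·exp(−π·0.354/√0.8747) = 30.4%.

30.4%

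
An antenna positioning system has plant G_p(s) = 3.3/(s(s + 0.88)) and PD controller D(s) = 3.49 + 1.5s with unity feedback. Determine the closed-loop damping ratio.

ζ = 0.859

Forward path: (3.49 + 1.5s)·3.3/(s(s+0.88)). The closed-loop characteristic equation is s² + (0.88 + 3.3·1.5)s + 3.3·3.49 = 0.
That is s² + 5.83s + 11.52 = 0, so ω_n = 3.394 rad/s and ζ = 5.83/(2·3.394) = 0.859.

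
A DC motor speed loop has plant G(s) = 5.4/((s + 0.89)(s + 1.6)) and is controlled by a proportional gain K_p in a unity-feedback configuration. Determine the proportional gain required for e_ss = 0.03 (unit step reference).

K_p = 8.53

Steady-state error for a unit step on this type-0 loop is 1/(1 + K_p·G(0)).
G(0) = 3.792. Require 1/(1 + K_p·3.792) = 0.03, so 1 + 3.792·K_p = 33.33.
K_p = (33.33 − 1)/3.792 = 8.53.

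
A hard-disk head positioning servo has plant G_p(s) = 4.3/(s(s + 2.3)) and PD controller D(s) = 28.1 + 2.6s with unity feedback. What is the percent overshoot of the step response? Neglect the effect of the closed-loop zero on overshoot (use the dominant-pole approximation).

Forward path: (28.1 + 2.6s)·4.3/(s(s+2.3)). The closed-loop characteristic equation is s² + (2.3 + 4.3·2.6)s + 4.3·28.1 = 0.
That is s² + 13.48s + 120.8 = 0, so ω_n = 10.99 rad/s and ζ = 13.48/(2·10.99) = 0.6132.
%OS = 100·exp(−πζ/√(1−ζ²)) = 8.73%.

8.73%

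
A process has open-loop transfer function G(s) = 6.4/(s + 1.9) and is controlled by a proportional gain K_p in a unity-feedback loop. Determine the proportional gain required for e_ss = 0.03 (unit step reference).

For a type-0 loop with proportional control, e_ss = 1/(1 + K_p·G(0)).
G(0) = 3.368. Require 1/(1 + K_p·3.368) = 0.03, so 1 + 3.368·K_p = 33.33.
K_p = (33.33 − 1)/3.368 = 9.6.

K_p = 9.6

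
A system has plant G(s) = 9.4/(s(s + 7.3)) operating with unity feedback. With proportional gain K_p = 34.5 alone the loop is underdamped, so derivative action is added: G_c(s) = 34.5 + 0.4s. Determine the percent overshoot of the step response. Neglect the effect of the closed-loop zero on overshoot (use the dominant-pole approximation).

Forward path: (34.5 + 0.4s)·9.4/(s(s+7.3)). The closed-loop characteristic equation is s² + (7.3 + 9.4·0.4)s + 9.4·34.5 = 0.
That is s² + 11.06s + 324.3 = 0, so ω_n = 18.01 rad/s and ζ = 11.06/(2·18.01) = 0.3071.
%OS = 100·exp(−πζ/√(1−ζ²)) = 36.3%.

36.3%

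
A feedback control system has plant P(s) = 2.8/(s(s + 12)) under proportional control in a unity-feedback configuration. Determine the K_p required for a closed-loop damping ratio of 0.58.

Closed-loop characteristic equation: s² + 12s + K_p·2.8 = 0.
So ω_n = √(2.8K_p) and 2ζω_n = 12, giving ζ = 12/(2√(2.8K_p)).
Setting ζ = 0.58: √(2.8K_p) = 12/(2·0.58) = 10.34, so K_p = 107/2.8 = 38.2.

K_p = 38.2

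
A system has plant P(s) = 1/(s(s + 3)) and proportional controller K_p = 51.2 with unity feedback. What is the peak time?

The closed-loop denominator s² + 3s + 51.2 gives ω_n = √51.2 = 7.155 and ζ = 3/(2ω_n) = 0.2096.
Damped frequency ω_d = ω_n√(1−ζ²) = 6.996 rad/s, so peak time T_p = π/ω_d = 0.449 s.

T_p = 0.449 s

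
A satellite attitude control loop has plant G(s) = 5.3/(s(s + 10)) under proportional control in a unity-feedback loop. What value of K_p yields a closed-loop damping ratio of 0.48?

Closed-loop characteristic equation: s² + 10s + K_p·5.3 = 0.
So ω_n = √(5.3K_p) and 2ζω_n = 10, giving ζ = 10/(2√(5.3K_p)).
Setting ζ = 0.48: √(5.3K_p) = 10/(2·0.48) = 10.42, so K_p = 108.5/5.3 = 20.5.

K_p = 20.5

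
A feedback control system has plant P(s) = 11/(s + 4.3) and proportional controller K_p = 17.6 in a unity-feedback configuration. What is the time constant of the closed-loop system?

τ = 0.00505 s

Closed-loop transfer function: T(s) = K_p·P(s)/(1 + K_p·P(s)) = 193.6/(s + 4.3 + 193.6) = 193.6/(s + 197.9).
Time constant τ = 1/197.9 = 0.00505 s.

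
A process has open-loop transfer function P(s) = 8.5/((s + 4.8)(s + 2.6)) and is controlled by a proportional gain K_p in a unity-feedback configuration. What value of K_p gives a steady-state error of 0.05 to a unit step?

The loop is type 0, so e_ss(step) = 1/(1 + K_pos) with K_pos = K_p·P(0).
P(0) = 0.6811. Require 1/(1 + K_p·0.6811) = 0.05, so 1 + 0.6811·K_p = 20.
K_p = (20 − 1)/0.6811 = 27.9.

K_p = 27.9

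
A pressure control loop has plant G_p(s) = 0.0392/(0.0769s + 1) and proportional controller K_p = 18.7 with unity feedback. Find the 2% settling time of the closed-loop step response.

T_s ≈ 0.177 s

Closed loop: T(s) = K_p·G_p/(1+K_p·G_p) = 0.733/(0.0769s + 1 + 0.733), with pole at s = −(1 + 0.733)/0.0769 = −22.54.
τ = 1/22.54 = 0.04437 s, so 2% settling time ≈ 4τ = 0.177 s.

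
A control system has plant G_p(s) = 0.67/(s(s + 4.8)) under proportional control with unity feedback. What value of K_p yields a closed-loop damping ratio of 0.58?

Closed-loop characteristic equation: s² + 4.8s + K_p·0.67 = 0.
So ω_n = √(0.67K_p) and 2ζω_n = 4.8, giving ζ = 4.8/(2√(0.67K_p)).
Setting ζ = 0.58: √(0.67K_p) = 4.8/(2·0.58) = 4.138, so K_p = 17.12/0.67 = 25.6.

K_p = 25.6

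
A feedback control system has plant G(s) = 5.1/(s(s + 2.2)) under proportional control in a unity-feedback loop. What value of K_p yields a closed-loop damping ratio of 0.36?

K_p = 1.83

Closed-loop characteristic equation: s² + 2.2s + K_p·5.1 = 0.
So ω_n = √(5.1K_p) and 2ζω_n = 2.2, giving ζ = 2.2/(2√(5.1K_p)).
Setting ζ = 0.36: √(5.1K_p) = 2.2/(2·0.36) = 3.056, so K_p = 9.336/5.1 = 1.83.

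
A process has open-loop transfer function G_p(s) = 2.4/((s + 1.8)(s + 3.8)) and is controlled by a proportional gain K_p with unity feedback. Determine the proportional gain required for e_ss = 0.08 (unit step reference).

Steady-state error for a unit step on this type-0 loop is 1/(1 + K_p·G_p(0)).
G_p(0) = 0.3509. Require 1/(1 + K_p·0.3509) = 0.08, so 1 + 0.3509·K_p = 12.5.
K_p = (12.5 − 1)/0.3509 = 32.8.

K_p = 32.8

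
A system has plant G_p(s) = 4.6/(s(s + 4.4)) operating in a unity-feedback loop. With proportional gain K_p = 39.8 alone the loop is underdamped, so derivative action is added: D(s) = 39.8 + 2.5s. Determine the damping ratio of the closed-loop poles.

ζ = 0.588

Forward path: (39.8 + 2.5s)·4.6/(s(s+4.4)). The closed-loop characteristic equation is s² + (4.4 + 4.6·2.5)s + 4.6·39.8 = 0.
That is s² + 15.9s + 183.1 = 0, so ω_n = 13.53 rad/s and ζ = 15.9/(2·13.53) = 0.5876.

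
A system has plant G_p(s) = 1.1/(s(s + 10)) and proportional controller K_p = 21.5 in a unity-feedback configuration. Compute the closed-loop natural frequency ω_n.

The closed-loop denominator is s(s+10) + 21.5·1.1 = s² + 10s + 23.65.
Matching s² + 2ζω_n s + ω_n²: ω_n = √23.65 = 4.863 rad/s and 2ζω_n = 10, so ζ = 10/(2·4.863) = 1.03.

ω_n = 4.86 rad/s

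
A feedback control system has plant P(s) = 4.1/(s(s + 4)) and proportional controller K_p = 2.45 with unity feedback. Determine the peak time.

The closed-loop denominator s² + 4s + 10.04 gives ω_n = √10.04 = 3.169 and ζ = 4/(2ω_n) = 0.631.
Damped frequency ω_d = ω_n√(1−ζ²) = 2.459 rad/s, so peak time T_p = π/ω_d = 1.28 s.

T_p = 1.28 s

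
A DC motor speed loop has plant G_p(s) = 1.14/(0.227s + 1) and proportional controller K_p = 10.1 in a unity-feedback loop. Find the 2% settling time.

Closed loop: T(s) = K_p·G_p/(1+K_p·G_p) = 11.51/(0.227s + 1 + 11.51), with pole at s = −(1 + 11.51)/0.227 = −55.13.
τ = 1/55.13 = 0.01814 s, so 2% settling time ≈ 4τ = 0.0726 s.

T_s ≈ 0.0726 s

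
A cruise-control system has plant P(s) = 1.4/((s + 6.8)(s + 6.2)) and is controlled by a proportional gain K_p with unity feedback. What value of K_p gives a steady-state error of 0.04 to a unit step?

K_p = 723

The loop is type 0, so e_ss(step) = 1/(1 + K_pos) with K_pos = K_p·P(0).
P(0) = 0.03321. Require 1/(1 + K_p·0.03321) = 0.04, so 1 + 0.03321·K_p = 25.
K_p = (25 − 1)/0.03321 = 723.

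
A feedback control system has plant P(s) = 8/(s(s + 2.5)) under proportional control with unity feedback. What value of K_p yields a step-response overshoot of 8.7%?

From %OS = 100·exp(−πζ/√(1−ζ²)) = 8.7%, ζ = −ln(0.087)/√(π²+ln²(0.087)) = 0.6137.
Characteristic equation s² + 2.5s + 8K_p = 0 gives ζ = 2.5/(2√(8K_p)).
Setting ζ = 0.6137: √(8K_p) = 2.5/(2·0.6137) = 2.037, so K_p = 4.149/8 = 0.519.

K_p = 0.519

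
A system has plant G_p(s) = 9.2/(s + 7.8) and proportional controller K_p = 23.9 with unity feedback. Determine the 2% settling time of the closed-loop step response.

Closed-loop transfer function: T(s) = K_p·G_p(s)/(1 + K_p·G_p(s)) = 219.9/(s + 7.8 + 219.9) = 219.9/(s + 227.7).
Time constant τ = 1/227.7 = 0.004392 s, so the 2% settling time is about 4τ = 0.0176 s.

T_s ≈ 0.0176 s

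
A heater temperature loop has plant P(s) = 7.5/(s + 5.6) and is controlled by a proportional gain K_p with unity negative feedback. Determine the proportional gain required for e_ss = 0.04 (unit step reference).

The loop is type 0, so e_ss(step) = 1/(1 + K_pos) with K_pos = K_p·P(0).
P(0) = 1.339. Require 1/(1 + K_p·1.339) = 0.04, so 1 + 1.339·K_p = 25.
K_p = (25 − 1)/1.339 = 17.9.

K_p = 17.9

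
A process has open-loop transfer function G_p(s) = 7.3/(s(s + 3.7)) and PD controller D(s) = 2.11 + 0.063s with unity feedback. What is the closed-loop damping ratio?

Forward path: (2.11 + 0.063s)·7.3/(s(s+3.7)). The closed-loop characteristic equation is s² + (3.7 + 7.3·0.063)s + 7.3·2.11 = 0.
That is s² + 4.16s + 15.4 = 0, so ω_n = 3.925 rad/s and ζ = 4.16/(2·3.925) = 0.53.

ζ = 0.53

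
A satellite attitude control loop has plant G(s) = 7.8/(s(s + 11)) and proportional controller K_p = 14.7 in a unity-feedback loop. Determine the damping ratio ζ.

The closed-loop denominator is s(s+11) + 14.7·7.8 = s² + 11s + 114.7.
So ω_n² = 114.7 ⇒ ω_n = 10.71 rad/s, and ζ = 11/(2ω_n) = 0.514.

ζ = 0.514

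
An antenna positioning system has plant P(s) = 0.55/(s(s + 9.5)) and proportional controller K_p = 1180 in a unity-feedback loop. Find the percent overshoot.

The closed-loop denominator s² + 9.5s + 649 gives ω_n = √649 = 25.48 and ζ = 9.5/(2ω_n) = 0.1865.
%OS = 100·exp(−πζ/√(1−ζ²)) = 100·exp(−π·0.1865/√0.9652) = 55.1%.

55.1%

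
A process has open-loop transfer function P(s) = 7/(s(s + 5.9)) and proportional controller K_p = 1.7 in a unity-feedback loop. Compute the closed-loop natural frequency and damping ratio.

ω_n = 3.45 rad/s, ζ = 0.855

With unity feedback the closed-loop characteristic equation is s² + 5.9s + 1.7·7 = s² + 5.9s + 11.9 = 0.
So ω_n² = 11.9 ⇒ ω_n = 3.45 rad/s, and ζ = 5.9/(2ω_n) = 0.855.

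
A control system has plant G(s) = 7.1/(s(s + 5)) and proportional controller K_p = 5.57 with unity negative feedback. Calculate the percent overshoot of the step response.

Closed-loop characteristic equation: s² + 5s + 39.55 = 0, so ω_n = 6.289 rad/s and ζ = 5/(2·6.289) = 0.3975.
%OS = 100·exp(−πζ/√(1−ζ²)) = 100·exp(−π·0.3975/√0.842) = 25.6%.

25.6%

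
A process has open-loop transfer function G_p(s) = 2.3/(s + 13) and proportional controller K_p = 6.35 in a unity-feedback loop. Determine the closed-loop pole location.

Closed-loop transfer function: T(s) = K_p·G_p(s)/(1 + K_p·G_p(s)) = 14.6/(s + 13 + 14.6) = 14.6/(s + 27.6).
The closed-loop pole is at s = −27.6.

s = -27.6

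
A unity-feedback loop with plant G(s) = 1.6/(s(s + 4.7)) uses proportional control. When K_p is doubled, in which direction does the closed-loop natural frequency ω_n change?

ω_n = √(1.6·K_p), which grows with K_p.

increase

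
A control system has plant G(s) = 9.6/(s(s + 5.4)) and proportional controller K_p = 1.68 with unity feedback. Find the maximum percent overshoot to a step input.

Closed-loop characteristic equation: s² + 5.4s + 16.13 = 0, so ω_n = 4.016 rad/s and ζ = 5.4/(2·4.016) = 0.6723.
%OS = 100·exp(−πζ/√(1−ζ²)) = 100·exp(−π·0.6723/√0.548) = 5.77%.

5.77%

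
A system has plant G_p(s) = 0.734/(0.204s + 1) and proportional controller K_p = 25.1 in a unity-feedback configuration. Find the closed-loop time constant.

Closed loop: T(s) = K_p·G_p/(1+K_p·G_p) = 18.42/(0.204s + 1 + 18.42), with pole at s = −(1 + 18.42)/0.204 = −95.21.
Closed-loop time constant τ = 1/95.21 = 0.0105 s.

τ = 0.0105 s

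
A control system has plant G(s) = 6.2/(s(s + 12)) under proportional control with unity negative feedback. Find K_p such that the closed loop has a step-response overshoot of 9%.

From %OS = 100·exp(−πζ/√(1−ζ²)) = 9%, ζ = −ln(0.09)/√(π²+ln²(0.09)) = 0.6083.
Characteristic equation s² + 12s + 6.2K_p = 0 gives ζ = 12/(2√(6.2K_p)).
Setting ζ = 0.6083: √(6.2K_p) = 12/(2·0.6083) = 9.863, so K_p = 97.28/6.2 = 15.7.

K_p = 15.7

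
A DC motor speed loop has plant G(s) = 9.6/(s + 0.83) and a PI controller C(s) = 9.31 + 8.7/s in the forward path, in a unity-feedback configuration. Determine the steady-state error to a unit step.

0

The open loop C(s)G(s) has a pole at the origin (type 1), so the static position error constant is infinite and e_ss = 1/(1+∞) = 0.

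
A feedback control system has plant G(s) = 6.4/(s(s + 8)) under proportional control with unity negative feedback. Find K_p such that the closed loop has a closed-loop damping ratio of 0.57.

K_p = 7.69

Closed-loop characteristic equation: s² + 8s + K_p·6.4 = 0.
So ω_n = √(6.4K_p) and 2ζω_n = 8, giving ζ = 8/(2√(6.4K_p)).
Setting ζ = 0.57: √(6.4K_p) = 8/(2·0.57) = 7.018, so K_p = 49.25/6.4 = 7.69.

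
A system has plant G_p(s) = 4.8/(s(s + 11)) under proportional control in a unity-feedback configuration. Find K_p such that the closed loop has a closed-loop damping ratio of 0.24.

Closed-loop characteristic equation: s² + 11s + K_p·4.8 = 0.
So ω_n = √(4.8K_p) and 2ζω_n = 11, giving ζ = 11/(2√(4.8K_p)).
Setting ζ = 0.24: √(4.8K_p) = 11/(2·0.24) = 22.92, so K_p = 525.2/4.8 = 109.

K_p = 109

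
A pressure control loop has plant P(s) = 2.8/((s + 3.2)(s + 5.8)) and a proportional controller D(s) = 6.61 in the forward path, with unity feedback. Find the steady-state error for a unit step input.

The loop is type 0. Static position error constant K_pos = D(0)·P(0) = 6.61·0.1509 = 0.9972.
Steady-state error to a unit step: e_ss = 1/(1+K_pos) = 1/1.997 = 0.501.

0.501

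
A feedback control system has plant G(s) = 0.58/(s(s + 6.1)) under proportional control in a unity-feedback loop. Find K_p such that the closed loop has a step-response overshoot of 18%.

From %OS = 100·exp(−πζ/√(1−ζ²)) = 18%, ζ = −ln(0.18)/√(π²+ln²(0.18)) = 0.4791.
Characteristic equation s² + 6.1s + 0.58K_p = 0 gives ζ = 6.1/(2√(0.58K_p)).
Setting ζ = 0.4791: √(0.58K_p) = 6.1/(2·0.4791) = 6.366, so K_p = 40.53/0.58 = 69.9.

K_p = 69.9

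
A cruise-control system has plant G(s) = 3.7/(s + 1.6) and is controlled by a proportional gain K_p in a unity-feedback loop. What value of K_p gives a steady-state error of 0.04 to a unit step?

Steady-state error for a unit step on this type-0 loop is 1/(1 + K_p·G(0)).
G(0) = 2.312. Require 1/(1 + K_p·2.312) = 0.04, so 1 + 2.312·K_p = 25.
K_p = (25 − 1)/2.312 = 10.4.

K_p = 10.4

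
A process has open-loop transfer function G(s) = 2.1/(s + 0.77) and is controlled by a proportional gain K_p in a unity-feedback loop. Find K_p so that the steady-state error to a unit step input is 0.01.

The loop is type 0, so e_ss(step) = 1/(1 + K_pos) with K_pos = K_p·G(0).
G(0) = 2.727. Require 1/(1 + K_p·2.727) = 0.01, so 1 + 2.727·K_p = 100.
K_p = (100 − 1)/2.727 = 36.3.

K_p = 36.3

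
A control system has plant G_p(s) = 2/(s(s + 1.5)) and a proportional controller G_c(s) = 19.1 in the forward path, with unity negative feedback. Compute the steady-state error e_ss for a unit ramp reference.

The loop has one pole at the origin (type 1). Velocity error constant K_v = lim_{s→0} s·G_c(s)G_p(s) = 19.1·2/1.5 = 25.47.
Steady-state error to a unit ramp: e_ss = 1/K_v = 0.0393.

0.0393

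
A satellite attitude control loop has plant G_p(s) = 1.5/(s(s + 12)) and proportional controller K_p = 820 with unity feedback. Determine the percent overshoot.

58%

Closed-loop characteristic equation: s² + 12s + 1230 = 0, so ω_n = 35.07 rad/s and ζ = 12/(2·35.07) = 0.1711.
%OS = 100·exp(−πζ/√(1−ζ²)) = 100·exp(−π·0.1711/√0.9707) = 58%.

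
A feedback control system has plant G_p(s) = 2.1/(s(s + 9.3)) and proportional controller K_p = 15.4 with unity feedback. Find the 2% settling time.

The closed-loop denominator s² + 9.3s + 32.34 gives ω_n = √32.34 = 5.687 and ζ = 9.3/(2ω_n) = 0.8177.
2% settling time T_s ≈ 4/(ζω_n) = 4/4.65 = 0.86 s.

T_s ≈ 0.86 s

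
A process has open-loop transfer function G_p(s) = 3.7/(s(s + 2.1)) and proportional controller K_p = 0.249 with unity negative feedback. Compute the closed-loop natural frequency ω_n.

The closed-loop denominator is s(s+2.1) + 0.249·3.7 = s² + 2.1s + 0.9213.
So ω_n² = 0.9213 ⇒ ω_n = 0.9598 rad/s, and ζ = 2.1/(2ω_n) = 1.09.

ω_n = 0.96 rad/s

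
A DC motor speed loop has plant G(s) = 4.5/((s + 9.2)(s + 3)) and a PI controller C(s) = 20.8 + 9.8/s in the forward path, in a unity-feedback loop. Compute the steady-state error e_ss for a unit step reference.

The open loop C(s)G(s) has a pole at the origin (type 1), so the static position error constant is infinite and e_ss = 1/(1+∞) = 0.

0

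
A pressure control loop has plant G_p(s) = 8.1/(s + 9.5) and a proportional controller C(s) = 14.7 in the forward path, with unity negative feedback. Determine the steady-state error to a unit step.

0.0739

The loop is type 0. Static position error constant K_pos = C(0)·G_p(0) = 14.7·0.8526 = 12.53.
Steady-state error to a unit step: e_ss = 1/(1+K_pos) = 1/13.53 = 0.0739.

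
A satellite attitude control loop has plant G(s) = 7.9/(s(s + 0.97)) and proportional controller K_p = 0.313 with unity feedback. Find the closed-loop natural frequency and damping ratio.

1 + K_p·G(s) = 0 gives s² + 0.97s + 2.473 = 0.
Matching s² + 2ζω_n s + ω_n²: ω_n = √2.473 = 1.572 rad/s and 2ζω_n = 0.97, so ζ = 0.97/(2·1.572) = 0.308.

ω_n = 1.57 rad/s, ζ = 0.308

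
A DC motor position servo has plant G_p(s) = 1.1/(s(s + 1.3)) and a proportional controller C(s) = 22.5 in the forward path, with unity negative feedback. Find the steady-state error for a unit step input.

The open loop C(s)G_p(s) has a pole at the origin (type 1), so the static position error constant is infinite and e_ss = 1/(1+∞) = 0.

0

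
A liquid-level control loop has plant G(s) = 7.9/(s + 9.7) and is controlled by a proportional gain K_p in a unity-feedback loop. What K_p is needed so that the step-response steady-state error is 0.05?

K_p = 23.3

The loop is type 0, so e_ss(step) = 1/(1 + K_pos) with K_pos = K_p·G(0).
G(0) = 0.8144. Require 1/(1 + K_p·0.8144) = 0.05, so 1 + 0.8144·K_p = 20.
K_p = (20 − 1)/0.8144 = 23.3.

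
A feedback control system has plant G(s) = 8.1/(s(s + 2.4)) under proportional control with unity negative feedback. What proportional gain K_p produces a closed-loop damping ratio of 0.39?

Closed-loop characteristic equation: s² + 2.4s + K_p·8.1 = 0.
So ω_n = √(8.1K_p) and 2ζω_n = 2.4, giving ζ = 2.4/(2√(8.1K_p)).
Setting ζ = 0.39: √(8.1K_p) = 2.4/(2·0.39) = 3.077, so K_p = 9.467/8.1 = 1.17.

K_p = 1.17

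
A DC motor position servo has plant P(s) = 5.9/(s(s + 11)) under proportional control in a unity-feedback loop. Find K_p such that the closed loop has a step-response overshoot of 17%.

From %OS = 100·exp(−πζ/√(1−ζ²)) = 17%, ζ = −ln(0.17)/√(π²+ln²(0.17)) = 0.4913.
Characteristic equation s² + 11s + 5.9K_p = 0 gives ζ = 11/(2√(5.9K_p)).
Setting ζ = 0.4913: √(5.9K_p) = 11/(2·0.4913) = 11.2, so K_p = 125.3/5.9 = 21.2.

K_p = 21.2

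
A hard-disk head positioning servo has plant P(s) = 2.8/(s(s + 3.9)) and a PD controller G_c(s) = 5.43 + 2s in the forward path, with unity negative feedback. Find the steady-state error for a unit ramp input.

The loop has one pole at the origin (type 1). Velocity error constant K_v = lim_{s→0} s·G_c(s)P(s) = 5.43·2.8/3.9 = 3.898.
Steady-state error to a unit ramp: e_ss = 1/K_v = 0.257.

0.257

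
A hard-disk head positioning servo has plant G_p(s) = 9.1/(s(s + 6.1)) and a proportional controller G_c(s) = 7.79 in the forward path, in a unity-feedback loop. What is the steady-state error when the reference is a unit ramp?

The loop has one pole at the origin (type 1). Velocity error constant K_v = lim_{s→0} s·G_c(s)G_p(s) = 7.79·9.1/6.1 = 11.62.
Steady-state error to a unit ramp: e_ss = 1/K_v = 0.0861.

0.0861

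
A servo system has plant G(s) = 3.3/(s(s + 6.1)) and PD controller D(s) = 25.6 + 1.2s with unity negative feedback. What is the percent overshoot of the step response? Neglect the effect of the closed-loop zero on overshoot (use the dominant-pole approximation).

Forward path: (25.6 + 1.2s)·3.3/(s(s+6.1)). The closed-loop characteristic equation is s² + (6.1 + 3.3·1.2)s + 3.3·25.6 = 0.
That is s² + 10.06s + 84.48 = 0, so ω_n = 9.191 rad/s and ζ = 10.06/(2·9.191) = 0.5473.
%OS = 100·exp(−πζ/√(1−ζ²)) = 12.8%.

12.8%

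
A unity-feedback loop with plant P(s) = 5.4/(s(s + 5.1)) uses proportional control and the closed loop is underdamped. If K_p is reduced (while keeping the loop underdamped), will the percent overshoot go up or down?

decrease

ζ = 5.1/(2√(5.4K_p)) rises as K_p falls; higher damping means less overshoot.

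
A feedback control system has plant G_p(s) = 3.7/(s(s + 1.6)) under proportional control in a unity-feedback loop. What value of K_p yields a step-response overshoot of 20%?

From %OS = 100·exp(−πζ/√(1−ζ²)) = 20%, ζ = −ln(0.2)/√(π²+ln²(0.2)) = 0.4559.
Characteristic equation s² + 1.6s + 3.7K_p = 0 gives ζ = 1.6/(2√(3.7K_p)).
Setting ζ = 0.4559: √(3.7K_p) = 1.6/(2·0.4559) = 1.755, so K_p = 3.079/3.7 = 0.832.

K_p = 0.832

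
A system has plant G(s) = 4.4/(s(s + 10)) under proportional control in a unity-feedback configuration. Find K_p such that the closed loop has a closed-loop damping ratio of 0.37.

K_p = 41.5

Closed-loop characteristic equation: s² + 10s + K_p·4.4 = 0.
So ω_n = √(4.4K_p) and 2ζω_n = 10, giving ζ = 10/(2√(4.4K_p)).
Setting ζ = 0.37: √(4.4K_p) = 10/(2·0.37) = 13.51, so K_p = 182.6/4.4 = 41.5.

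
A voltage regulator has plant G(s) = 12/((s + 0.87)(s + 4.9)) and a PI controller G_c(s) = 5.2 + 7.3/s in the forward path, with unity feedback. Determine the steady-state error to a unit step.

The open loop G_c(s)G(s) has a pole at the origin (type 1), so the static position error constant is infinite and e_ss = 1/(1+∞) = 0.

0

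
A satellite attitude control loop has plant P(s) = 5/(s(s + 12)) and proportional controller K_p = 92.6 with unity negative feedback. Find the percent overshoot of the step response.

Closed-loop characteristic equation: s² + 12s + 463 = 0, so ω_n = 21.52 rad/s and ζ = 12/(2·21.52) = 0.2788.
%OS = 100·exp(−πζ/√(1−ζ²)) = 100·exp(−π·0.2788/√0.9222) = 40.2%.

40.2%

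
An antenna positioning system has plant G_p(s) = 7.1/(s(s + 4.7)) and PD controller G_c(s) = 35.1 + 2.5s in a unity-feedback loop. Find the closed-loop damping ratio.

Forward path: (35.1 + 2.5s)·7.1/(s(s+4.7)). The closed-loop characteristic equation is s² + (4.7 + 7.1·2.5)s + 7.1·35.1 = 0.
That is s² + 22.45s + 249.2 = 0, so ω_n = 15.79 rad/s and ζ = 22.45/(2·15.79) = 0.7111.

ζ = 0.711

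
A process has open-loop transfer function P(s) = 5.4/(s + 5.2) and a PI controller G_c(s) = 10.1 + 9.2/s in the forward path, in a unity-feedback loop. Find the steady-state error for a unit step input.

The open loop G_c(s)P(s) has a pole at the origin (type 1), so the static position error constant is infinite and e_ss = 1/(1+∞) = 0.

0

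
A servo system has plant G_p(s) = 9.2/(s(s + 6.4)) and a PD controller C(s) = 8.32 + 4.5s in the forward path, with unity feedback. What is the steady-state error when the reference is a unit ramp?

The loop has one pole at the origin (type 1). Velocity error constant K_v = lim_{s→0} s·C(s)G_p(s) = 8.32·9.2/6.4 = 11.96.
Steady-state error to a unit ramp: e_ss = 1/K_v = 0.0836.

0.0836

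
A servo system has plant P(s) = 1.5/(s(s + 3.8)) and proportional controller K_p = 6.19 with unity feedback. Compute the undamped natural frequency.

ω_n = 3.05 rad/s

The closed-loop denominator is s(s+3.8) + 6.19·1.5 = s² + 3.8s + 9.285.
So ω_n² = 9.285 ⇒ ω_n = 3.047 rad/s, and ζ = 3.8/(2ω_n) = 0.624.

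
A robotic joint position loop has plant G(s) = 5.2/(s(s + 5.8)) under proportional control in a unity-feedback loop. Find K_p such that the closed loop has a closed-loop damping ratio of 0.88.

K_p = 2.09

Closed-loop characteristic equation: s² + 5.8s + K_p·5.2 = 0.
So ω_n = √(5.2K_p) and 2ζω_n = 5.8, giving ζ = 5.8/(2√(5.2K_p)).
Setting ζ = 0.88: √(5.2K_p) = 5.8/(2·0.88) = 3.295, so K_p = 10.86/5.2 = 2.09.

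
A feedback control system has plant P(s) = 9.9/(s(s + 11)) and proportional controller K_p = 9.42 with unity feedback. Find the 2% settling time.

T_s ≈ 0.727 s

From 1 + K_pP(s) = 0: s² + 11s + 93.26 = 0 ⇒ ω_n = 9.657, ζ = 0.5695.
2% settling time T_s ≈ 4/(ζω_n) = 4/5.5 = 0.727 s.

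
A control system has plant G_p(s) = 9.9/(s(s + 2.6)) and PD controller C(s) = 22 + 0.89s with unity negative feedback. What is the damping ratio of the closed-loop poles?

Forward path: (22 + 0.89s)·9.9/(s(s+2.6)). The closed-loop characteristic equation is s² + (2.6 + 9.9·0.89)s + 9.9·22 = 0.
That is s² + 11.41s + 217.8 = 0, so ω_n = 14.76 rad/s and ζ = 11.41/(2·14.76) = 0.3866.

ζ = 0.387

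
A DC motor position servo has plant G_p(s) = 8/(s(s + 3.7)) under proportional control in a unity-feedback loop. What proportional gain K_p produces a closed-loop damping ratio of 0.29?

K_p = 5.09

Closed-loop characteristic equation: s² + 3.7s + K_p·8 = 0.
So ω_n = √(8K_p) and 2ζω_n = 3.7, giving ζ = 3.7/(2√(8K_p)).
Setting ζ = 0.29: √(8K_p) = 3.7/(2·0.29) = 6.379, so K_p = 40.7/8 = 5.09.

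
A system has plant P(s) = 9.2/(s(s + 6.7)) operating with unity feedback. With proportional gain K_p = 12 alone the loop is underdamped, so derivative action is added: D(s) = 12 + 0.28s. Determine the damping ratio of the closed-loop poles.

ζ = 0.441

Forward path: (12 + 0.28s)·9.2/(s(s+6.7)). The closed-loop characteristic equation is s² + (6.7 + 9.2·0.28)s + 9.2·12 = 0.
That is s² + 9.276s + 110.4 = 0, so ω_n = 10.51 rad/s and ζ = 9.276/(2·10.51) = 0.4414.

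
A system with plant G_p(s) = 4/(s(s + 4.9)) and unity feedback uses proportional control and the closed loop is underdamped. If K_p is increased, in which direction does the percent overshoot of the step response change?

increase

ζ = 4.9/(2√(4K_p)) decreases as K_p grows; lower damping means more overshoot.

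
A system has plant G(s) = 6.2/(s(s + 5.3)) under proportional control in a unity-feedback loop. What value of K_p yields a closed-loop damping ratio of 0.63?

Closed-loop characteristic equation: s² + 5.3s + K_p·6.2 = 0.
So ω_n = √(6.2K_p) and 2ζω_n = 5.3, giving ζ = 5.3/(2√(6.2K_p)).
Setting ζ = 0.63: √(6.2K_p) = 5.3/(2·0.63) = 4.206, so K_p = 17.69/6.2 = 2.85.

K_p = 2.85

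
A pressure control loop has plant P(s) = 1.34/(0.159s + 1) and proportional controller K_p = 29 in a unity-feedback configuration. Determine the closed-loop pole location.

s = -250.7

Closed loop: T(s) = K_p·P/(1+K_p·P) = 38.86/(0.159s + 1 + 38.86), with pole at s = −(1 + 38.86)/0.159 = −250.7.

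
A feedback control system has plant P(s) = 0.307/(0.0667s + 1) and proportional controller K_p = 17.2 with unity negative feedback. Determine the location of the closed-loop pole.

Closed loop: T(s) = K_p·P/(1+K_p·P) = 5.28/(0.0667s + 1 + 5.28), with pole at s = −(1 + 5.28)/0.0667 = −94.16.

s = -94.16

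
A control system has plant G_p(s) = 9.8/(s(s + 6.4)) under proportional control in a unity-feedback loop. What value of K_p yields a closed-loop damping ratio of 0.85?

K_p = 1.45

Closed-loop characteristic equation: s² + 6.4s + K_p·9.8 = 0.
So ω_n = √(9.8K_p) and 2ζω_n = 6.4, giving ζ = 6.4/(2√(9.8K_p)).
Setting ζ = 0.85: √(9.8K_p) = 6.4/(2·0.85) = 3.765, so K_p = 14.17/9.8 = 1.45.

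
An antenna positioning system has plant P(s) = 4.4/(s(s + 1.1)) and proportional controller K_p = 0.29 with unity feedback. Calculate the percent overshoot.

The closed-loop denominator s² + 1.1s + 1.276 gives ω_n = √1.276 = 1.13 and ζ = 1.1/(2ω_n) = 0.4869.
%OS = 100·exp(−πζ/√(1−ζ²)) = 100·exp(−π·0.4869/√0.7629) = 17.4%.

17.4%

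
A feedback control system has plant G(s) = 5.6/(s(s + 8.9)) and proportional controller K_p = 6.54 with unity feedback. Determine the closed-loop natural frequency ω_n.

The closed-loop denominator is s(s+8.9) + 6.54·5.6 = s² + 8.9s + 36.62.
So ω_n² = 36.62 ⇒ ω_n = 6.052 rad/s, and ζ = 8.9/(2ω_n) = 0.735.

ω_n = 6.05 rad/s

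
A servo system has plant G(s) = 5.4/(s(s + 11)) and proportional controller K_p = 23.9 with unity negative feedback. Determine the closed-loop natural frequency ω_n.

ω_n = 11.4 rad/s

The closed-loop denominator is s(s+11) + 23.9·5.4 = s² + 11s + 129.1.
So ω_n² = 129.1 ⇒ ω_n = 11.36 rad/s, and ζ = 11/(2ω_n) = 0.484.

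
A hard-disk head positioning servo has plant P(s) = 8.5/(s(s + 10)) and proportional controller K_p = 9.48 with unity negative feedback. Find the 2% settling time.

From 1 + K_pP(s) = 0: s² + 10s + 80.58 = 0 ⇒ ω_n = 8.977, ζ = 0.557.
2% settling time T_s ≈ 4/(ζω_n) = 4/5 = 0.8 s.

T_s ≈ 0.8 s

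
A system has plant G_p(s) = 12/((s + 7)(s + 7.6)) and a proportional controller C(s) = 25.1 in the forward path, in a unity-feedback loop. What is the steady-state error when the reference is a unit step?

0.15

The loop is type 0. Static position error constant K_pos = C(0)·G_p(0) = 25.1·0.2256 = 5.662.
Steady-state error to a unit step: e_ss = 1/(1+K_pos) = 1/6.662 = 0.15.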